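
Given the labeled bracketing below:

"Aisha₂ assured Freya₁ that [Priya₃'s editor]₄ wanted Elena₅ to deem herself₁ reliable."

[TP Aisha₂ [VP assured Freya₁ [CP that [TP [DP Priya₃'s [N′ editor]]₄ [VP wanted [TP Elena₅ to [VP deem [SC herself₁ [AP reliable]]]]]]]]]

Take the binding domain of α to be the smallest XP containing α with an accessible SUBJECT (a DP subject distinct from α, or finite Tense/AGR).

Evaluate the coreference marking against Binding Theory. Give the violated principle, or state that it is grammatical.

The two coindexed NPs are *Freya₁* and *herself₁*.
*herself₁* is an anaphor. Principle A requires it to be bound within its binding domain — the embedded TP, whose subject is Elena₅.
Within that domain it is c-commanded by *Elena₅*, which does not share its index.
*Freya₁* does c-command the anaphor, but from outside its binding domain.
The anaphor is unbound in its domain → Principle A violation.

Principle A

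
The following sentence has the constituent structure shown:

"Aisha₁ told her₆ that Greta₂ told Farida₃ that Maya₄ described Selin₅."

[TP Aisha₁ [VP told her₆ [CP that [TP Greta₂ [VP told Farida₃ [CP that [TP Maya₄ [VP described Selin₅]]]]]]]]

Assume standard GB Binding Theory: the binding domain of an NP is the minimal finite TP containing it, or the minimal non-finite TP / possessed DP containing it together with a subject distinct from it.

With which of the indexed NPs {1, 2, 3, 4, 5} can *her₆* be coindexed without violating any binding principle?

none

*her* is a pronoun, so Principle B applies: it must be free in its binding domain.
Binding domain of *her₆*: the matrix TP, whose subject is Aisha₁.
*Aisha₁* c-commands the pronoun within its binding domain → coindexation would violate Principle B.
*Greta₂*: the pronoun c-commands this R-expression → coindexation would violate Principle C on *Greta₂*.
*Farida₃*: the pronoun c-commands this R-expression → coindexation would violate Principle C on *Farida₃*.
*Maya₄*: the pronoun c-commands this R-expression → coindexation would violate Principle C on *Maya₄*.
*Selin₅*: the pronoun c-commands this R-expression → coindexation would violate Principle C on *Selin₅*.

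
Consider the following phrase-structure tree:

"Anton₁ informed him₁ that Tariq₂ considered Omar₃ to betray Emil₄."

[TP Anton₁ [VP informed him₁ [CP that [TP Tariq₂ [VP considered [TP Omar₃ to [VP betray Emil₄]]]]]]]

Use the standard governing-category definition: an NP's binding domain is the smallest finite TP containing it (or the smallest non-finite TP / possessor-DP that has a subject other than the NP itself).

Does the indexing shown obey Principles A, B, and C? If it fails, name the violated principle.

Principle B

The two coindexed NPs are *Anton₁* and *him₁*.
*him₁* is a pronoun. Its binding domain is the matrix TP, whose subject is Anton₁.
*Anton₁* c-commands it within that domain and carries the same index.
The pronoun is locally bound → Principle B violation.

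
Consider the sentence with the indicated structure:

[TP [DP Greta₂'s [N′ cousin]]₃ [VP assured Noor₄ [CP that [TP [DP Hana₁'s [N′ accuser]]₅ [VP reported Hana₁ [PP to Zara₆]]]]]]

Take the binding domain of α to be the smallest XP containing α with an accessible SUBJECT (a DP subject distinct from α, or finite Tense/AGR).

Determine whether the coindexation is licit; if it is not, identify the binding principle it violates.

The two coindexed NPs are *Hana₁* and *Hana₁*.
*Hana₁* is an R-expression; no coindexed NP c-commands it, so Principle C holds.
*Hana₁* is an R-expression; *Hana₁* does not c-command it, and no other NP shares its index, so Principle C is satisfied.
All principles are respected.

grammatical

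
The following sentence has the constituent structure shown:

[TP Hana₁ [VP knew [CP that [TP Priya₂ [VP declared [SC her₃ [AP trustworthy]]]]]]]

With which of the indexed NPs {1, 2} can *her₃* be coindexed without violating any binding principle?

{1}

*her* is a pronoun, so Principle B applies: it must be free in its binding domain.
Binding domain of *her₃*: the embedded TP, whose subject is Priya₂.
*Hana₁* c-commands the pronoun but from outside its binding domain, and is not c-commanded by it → coindexation permitted.
*Priya₂* c-commands the pronoun within its binding domain → coindexation would violate Principle B.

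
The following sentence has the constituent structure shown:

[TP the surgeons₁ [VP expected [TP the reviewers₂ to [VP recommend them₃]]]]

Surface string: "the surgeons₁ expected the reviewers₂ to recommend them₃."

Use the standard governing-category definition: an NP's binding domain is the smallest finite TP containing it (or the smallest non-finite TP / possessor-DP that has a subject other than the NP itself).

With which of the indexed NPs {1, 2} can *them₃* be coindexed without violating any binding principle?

{1}

*them* is a pronoun, so Principle B applies: it must be free in its binding domain.
Binding domain of *them₃*: the embedded TP, whose subject is the reviewers₂.
*the surgeons₁* c-commands the pronoun but from outside its binding domain, and is not c-commanded by it → coindexation permitted.
*the reviewers₂* c-commands the pronoun within its binding domain → coindexation would violate Principle B.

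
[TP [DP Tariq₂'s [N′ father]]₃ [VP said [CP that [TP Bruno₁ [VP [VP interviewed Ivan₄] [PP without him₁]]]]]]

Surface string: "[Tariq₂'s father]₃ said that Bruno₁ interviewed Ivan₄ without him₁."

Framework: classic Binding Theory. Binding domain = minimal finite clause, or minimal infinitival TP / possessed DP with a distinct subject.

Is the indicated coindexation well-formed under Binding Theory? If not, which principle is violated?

Principle B

The two coindexed NPs are *Bruno₁* and *him₁*.
*him₁* is a pronoun. Its binding domain is the embedded TP, whose subject is Bruno₁.
*Bruno₁* c-commands it within that domain and carries the same index.
The pronoun is locally bound → Principle B violation.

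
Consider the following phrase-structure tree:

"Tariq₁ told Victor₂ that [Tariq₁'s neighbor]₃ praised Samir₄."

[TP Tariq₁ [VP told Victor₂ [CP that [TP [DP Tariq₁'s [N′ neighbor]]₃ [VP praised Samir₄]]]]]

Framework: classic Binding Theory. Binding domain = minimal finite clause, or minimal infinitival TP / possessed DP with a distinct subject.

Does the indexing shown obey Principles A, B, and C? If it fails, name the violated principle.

Principle C

The two coindexed NPs are *Tariq₁* (the higher occurrence) and *Tariq₁* (the lower occurrence).
*Tariq₁* (the lower occurrence) is an R-expression. Principle C requires it to be free everywhere.
*Tariq₁* (the higher occurrence) c-commands it and carries the same index.
The R-expression is bound → Principle C violation.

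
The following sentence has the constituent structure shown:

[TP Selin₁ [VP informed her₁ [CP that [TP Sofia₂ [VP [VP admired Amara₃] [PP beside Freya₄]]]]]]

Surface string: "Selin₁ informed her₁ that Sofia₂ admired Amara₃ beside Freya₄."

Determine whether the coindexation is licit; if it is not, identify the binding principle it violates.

Principle B

The two coindexed NPs are *Selin₁* and *her₁*.
*her₁* is a pronoun. Its binding domain is the matrix TP, whose subject is Selin₁.
*Selin₁* c-commands it within that domain and carries the same index.
The pronoun is locally bound → Principle B violation.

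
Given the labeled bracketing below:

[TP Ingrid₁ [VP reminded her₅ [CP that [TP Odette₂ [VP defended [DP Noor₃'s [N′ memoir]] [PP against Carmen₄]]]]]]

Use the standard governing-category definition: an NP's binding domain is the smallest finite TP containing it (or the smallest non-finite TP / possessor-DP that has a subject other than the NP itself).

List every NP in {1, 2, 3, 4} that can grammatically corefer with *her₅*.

*her* is a pronoun, so Principle B applies: it must be free in its binding domain.
Binding domain of *her₅*: the matrix TP, whose subject is Ingrid₁.
*Ingrid₁* c-commands the pronoun within its binding domain → coindexation would violate Principle B.
*Odette₂*: the pronoun c-commands this R-expression → coindexation would violate Principle C on *Odette₂*.
*Noor₃*: the pronoun c-commands this R-expression → coindexation would violate Principle C on *Noor₃*.
*Carmen₄*: the pronoun c-commands this R-expression → coindexation would violate Principle C on *Carmen₄*.

none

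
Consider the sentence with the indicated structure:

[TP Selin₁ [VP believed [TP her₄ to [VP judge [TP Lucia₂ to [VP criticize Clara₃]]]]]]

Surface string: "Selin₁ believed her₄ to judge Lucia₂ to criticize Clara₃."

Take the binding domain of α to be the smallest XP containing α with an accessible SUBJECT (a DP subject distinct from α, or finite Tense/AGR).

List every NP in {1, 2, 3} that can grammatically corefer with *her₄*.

*her* is a pronoun, so Principle B applies: it must be free in its binding domain.
Binding domain of *her₄*: the matrix TP, whose subject is Selin₁.
*Selin₁* c-commands the pronoun within its binding domain → coindexation would violate Principle B.
*Lucia₂*: the pronoun c-commands this R-expression → coindexation would violate Principle C on *Lucia₂*.
*Clara₃*: the pronoun c-commands this R-expression → coindexation would violate Principle C on *Clara₃*.

none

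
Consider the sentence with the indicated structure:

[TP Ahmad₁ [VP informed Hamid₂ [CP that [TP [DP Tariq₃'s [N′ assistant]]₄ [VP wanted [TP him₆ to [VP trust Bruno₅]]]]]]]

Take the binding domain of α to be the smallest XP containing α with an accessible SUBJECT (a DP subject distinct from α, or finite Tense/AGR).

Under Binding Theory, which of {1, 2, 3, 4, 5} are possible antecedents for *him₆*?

{1, 2, 3}

*him* is a pronoun, so Principle B applies: it must be free in its binding domain.
Binding domain of *him₆*: the embedded TP, whose subject is [Tariq₃'s assistant]₄.
*Ahmad₁* c-commands the pronoun but from outside its binding domain, and is not c-commanded by it → coindexation permitted.
*Hamid₂* c-commands the pronoun but from outside its binding domain, and is not c-commanded by it → coindexation permitted.
*Tariq₃* and the pronoun do not c-command one another → neither Principle B nor Principle C is at stake; coindexation permitted.
*[Tariq₃'s assistant]₄* c-commands the pronoun within its binding domain → coindexation would violate Principle B.
*Bruno₅*: the pronoun c-commands this R-expression → coindexation would violate Principle C on *Bruno₅*.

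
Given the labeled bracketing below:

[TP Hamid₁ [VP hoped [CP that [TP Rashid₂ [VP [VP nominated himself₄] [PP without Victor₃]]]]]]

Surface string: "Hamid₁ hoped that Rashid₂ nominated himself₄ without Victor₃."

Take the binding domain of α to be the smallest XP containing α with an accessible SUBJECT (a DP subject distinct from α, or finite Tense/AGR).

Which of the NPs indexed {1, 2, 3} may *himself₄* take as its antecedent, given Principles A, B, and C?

*himself* is an anaphor, so Principle A applies: it must be bound in its binding domain.
Binding domain of *himself₄*: the embedded TP, whose subject is Rashid₂.
*Hamid₁* c-commands the anaphor but is outside its binding domain → cannot satisfy Principle A.
*Rashid₂* c-commands the anaphor within its binding domain → licit binder.
*Victor₃* does not c-command the anaphor → cannot bind it.

{2}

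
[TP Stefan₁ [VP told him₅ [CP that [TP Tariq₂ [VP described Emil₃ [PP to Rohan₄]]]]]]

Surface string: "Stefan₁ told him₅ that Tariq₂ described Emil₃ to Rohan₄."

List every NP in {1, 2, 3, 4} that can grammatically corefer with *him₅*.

*him* is a pronoun, so Principle B applies: it must be free in its binding domain.
Binding domain of *him₅*: the matrix TP, whose subject is Stefan₁.
*Stefan₁* c-commands the pronoun within its binding domain → coindexation would violate Principle B.
*Tariq₂*: the pronoun c-commands this R-expression → coindexation would violate Principle C on *Tariq₂*.
*Emil₃*: the pronoun c-commands this R-expression → coindexation would violate Principle C on *Emil₃*.
*Rohan₄*: the pronoun c-commands this R-expression → coindexation would violate Principle C on *Rohan₄*.

none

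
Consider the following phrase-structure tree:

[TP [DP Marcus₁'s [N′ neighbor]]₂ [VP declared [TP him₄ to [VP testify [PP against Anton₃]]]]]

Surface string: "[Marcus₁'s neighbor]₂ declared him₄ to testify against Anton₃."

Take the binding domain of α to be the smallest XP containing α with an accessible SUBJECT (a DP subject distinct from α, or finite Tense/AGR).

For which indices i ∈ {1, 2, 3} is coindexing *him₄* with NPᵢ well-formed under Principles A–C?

*him* is a pronoun, so Principle B applies: it must be free in its binding domain.
Binding domain of *him₄*: the matrix TP, whose subject is [Marcus₁'s neighbor]₂.
*Marcus₁* and the pronoun do not c-command one another → neither Principle B nor Principle C is at stake; coindexation permitted.
*[Marcus₁'s neighbor]₂* c-commands the pronoun within its binding domain → coindexation would violate Principle B.
*Anton₃*: the pronoun c-commands this R-expression → coindexation would violate Principle C on *Anton₃*.

{1}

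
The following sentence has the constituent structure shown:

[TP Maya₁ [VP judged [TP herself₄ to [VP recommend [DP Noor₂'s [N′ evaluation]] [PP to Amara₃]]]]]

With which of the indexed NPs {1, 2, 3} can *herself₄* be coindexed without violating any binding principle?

*herself* is an anaphor, so Principle A applies: it must be bound in its binding domain.
Binding domain of *herself₄*: the matrix TP, whose subject is Maya₁.
*Maya₁* c-commands the anaphor within its binding domain → licit binder.
*Noor₂* does not c-command the anaphor → cannot bind it.
*Amara₃* does not c-command the anaphor → cannot bind it.

{1}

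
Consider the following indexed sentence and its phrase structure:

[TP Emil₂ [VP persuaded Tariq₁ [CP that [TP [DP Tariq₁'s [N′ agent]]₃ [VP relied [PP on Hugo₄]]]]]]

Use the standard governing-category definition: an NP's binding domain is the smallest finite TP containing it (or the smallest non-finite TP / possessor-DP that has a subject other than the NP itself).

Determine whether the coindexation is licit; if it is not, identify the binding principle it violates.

The two coindexed NPs are *Tariq₁* (the lower occurrence) and *Tariq₁* (the higher occurrence).
*Tariq₁* (the lower occurrence) is an R-expression. Principle C requires it to be free everywhere.
*Tariq₁* (the higher occurrence) c-commands it and carries the same index.
The R-expression is bound → Principle C violation.

Principle C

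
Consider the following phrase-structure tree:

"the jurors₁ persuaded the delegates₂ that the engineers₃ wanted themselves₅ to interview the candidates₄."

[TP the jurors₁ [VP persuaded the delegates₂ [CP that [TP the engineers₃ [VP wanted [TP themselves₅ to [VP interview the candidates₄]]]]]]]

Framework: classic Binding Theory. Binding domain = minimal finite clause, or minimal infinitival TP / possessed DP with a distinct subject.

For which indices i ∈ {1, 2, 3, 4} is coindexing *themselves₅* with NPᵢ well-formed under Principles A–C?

*themselves* is an anaphor, so Principle A applies: it must be bound in its binding domain.
Binding domain of *themselves₅*: the embedded TP, whose subject is the engineers₃.
*the jurors₁* c-commands the anaphor but is outside its binding domain → cannot satisfy Principle A.
*the delegates₂* c-commands the anaphor but is outside its binding domain → cannot satisfy Principle A.
*the engineers₃* c-commands the anaphor within its binding domain → licit binder.
*the candidates₄* does not c-command the anaphor → cannot bind it.

{3}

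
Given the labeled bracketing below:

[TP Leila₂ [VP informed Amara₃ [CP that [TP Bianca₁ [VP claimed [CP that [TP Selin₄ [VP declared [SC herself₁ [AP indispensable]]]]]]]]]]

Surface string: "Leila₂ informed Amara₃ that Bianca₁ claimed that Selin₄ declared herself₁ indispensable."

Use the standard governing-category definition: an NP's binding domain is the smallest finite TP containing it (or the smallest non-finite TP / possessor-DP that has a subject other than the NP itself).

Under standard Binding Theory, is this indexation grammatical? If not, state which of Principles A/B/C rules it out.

Principle A

The two coindexed NPs are *Bianca₁* and *herself₁*.
*herself₁* is an anaphor. Principle A requires it to be bound within its binding domain — the embedded TP, whose subject is Selin₄.
Within that domain it is c-commanded by *Selin₄*, which does not share its index.
*Bianca₁* does c-command the anaphor, but from outside its binding domain.
The anaphor is unbound in its domain → Principle A violation.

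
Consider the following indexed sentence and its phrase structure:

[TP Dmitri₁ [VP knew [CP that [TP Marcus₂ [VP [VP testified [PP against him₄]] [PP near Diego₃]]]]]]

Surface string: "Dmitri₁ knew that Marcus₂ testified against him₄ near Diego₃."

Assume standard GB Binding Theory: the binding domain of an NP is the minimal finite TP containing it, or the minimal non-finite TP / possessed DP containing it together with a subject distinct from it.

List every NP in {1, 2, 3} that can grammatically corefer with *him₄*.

{1, 3}

*him* is a pronoun, so Principle B applies: it must be free in its binding domain.
Binding domain of *him₄*: the embedded TP, whose subject is Marcus₂.
*Dmitri₁* c-commands the pronoun but from outside its binding domain, and is not c-commanded by it → coindexation permitted.
*Marcus₂* c-commands the pronoun within its binding domain → coindexation would violate Principle B.
*Diego₃* and the pronoun do not c-command one another → neither Principle B nor Principle C is at stake; coindexation permitted.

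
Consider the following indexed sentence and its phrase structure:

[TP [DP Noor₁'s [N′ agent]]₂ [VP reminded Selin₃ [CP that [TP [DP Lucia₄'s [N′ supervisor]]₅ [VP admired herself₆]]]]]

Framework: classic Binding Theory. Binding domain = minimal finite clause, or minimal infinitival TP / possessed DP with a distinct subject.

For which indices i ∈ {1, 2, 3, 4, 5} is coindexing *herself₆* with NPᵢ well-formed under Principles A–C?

{5}

*herself* is an anaphor, so Principle A applies: it must be bound in its binding domain.
Binding domain of *herself₆*: the embedded TP, whose subject is [Lucia₄'s supervisor]₅.
*Noor₁* does not c-command the anaphor → cannot bind it.
*[Noor₁'s agent]₂* c-commands the anaphor but is outside its binding domain → cannot satisfy Principle A.
*Selin₃* c-commands the anaphor but is outside its binding domain → cannot satisfy Principle A.
*Lucia₄* does not c-command the anaphor → cannot bind it.
*[Lucia₄'s supervisor]₅* c-commands the anaphor within its binding domain → licit binder.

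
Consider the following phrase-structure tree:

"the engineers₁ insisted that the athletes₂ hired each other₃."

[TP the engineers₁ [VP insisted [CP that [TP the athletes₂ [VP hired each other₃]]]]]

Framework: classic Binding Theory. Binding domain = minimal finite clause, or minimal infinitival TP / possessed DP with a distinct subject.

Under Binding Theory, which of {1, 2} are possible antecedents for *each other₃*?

{2}

*each other* is an anaphor, so Principle A applies: it must be bound in its binding domain.
Binding domain of *each other₃*: the embedded TP, whose subject is the athletes₂.
*the engineers₁* c-commands the anaphor but is outside its binding domain → cannot satisfy Principle A.
*the athletes₂* c-commands the anaphor within its binding domain → licit binder.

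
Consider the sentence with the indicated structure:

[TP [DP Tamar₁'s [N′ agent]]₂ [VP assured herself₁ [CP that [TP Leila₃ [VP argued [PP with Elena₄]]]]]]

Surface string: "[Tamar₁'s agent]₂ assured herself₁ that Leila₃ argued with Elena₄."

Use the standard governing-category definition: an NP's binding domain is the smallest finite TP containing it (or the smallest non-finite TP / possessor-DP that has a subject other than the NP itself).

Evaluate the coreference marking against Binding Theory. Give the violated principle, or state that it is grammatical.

The two coindexed NPs are *Tamar₁* and *herself₁*.
*herself₁* is an anaphor. Principle A requires it to be bound within its binding domain — the matrix TP, whose subject is [Tamar₁'s agent]₂.
Within that domain it is c-commanded by *[Tamar₁'s agent]₂*, which does not share its index.
*Tamar₁* does not c-command the anaphor at all.
The anaphor is unbound in its domain → Principle A violation.

Principle A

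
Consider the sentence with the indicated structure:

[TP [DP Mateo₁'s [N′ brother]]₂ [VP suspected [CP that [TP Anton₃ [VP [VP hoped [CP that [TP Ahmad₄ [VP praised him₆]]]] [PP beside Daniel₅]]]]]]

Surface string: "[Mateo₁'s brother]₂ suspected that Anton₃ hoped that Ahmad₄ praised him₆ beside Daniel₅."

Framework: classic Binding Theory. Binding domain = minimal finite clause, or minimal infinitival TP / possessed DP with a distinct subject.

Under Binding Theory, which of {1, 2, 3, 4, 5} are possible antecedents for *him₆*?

*him* is a pronoun, so Principle B applies: it must be free in its binding domain.
Binding domain of *him₆*: the embedded TP, whose subject is Ahmad₄.
*Mateo₁* and the pronoun do not c-command one another → neither Principle B nor Principle C is at stake; coindexation permitted.
*[Mateo₁'s brother]₂* c-commands the pronoun but from outside its binding domain, and is not c-commanded by it → coindexation permitted.
*Anton₃* c-commands the pronoun but from outside its binding domain, and is not c-commanded by it → coindexation permitted.
*Ahmad₄* c-commands the pronoun within its binding domain → coindexation would violate Principle B.
*Daniel₅* and the pronoun do not c-command one another → neither Principle B nor Principle C is at stake; coindexation permitted.

{1, 2, 3, 5}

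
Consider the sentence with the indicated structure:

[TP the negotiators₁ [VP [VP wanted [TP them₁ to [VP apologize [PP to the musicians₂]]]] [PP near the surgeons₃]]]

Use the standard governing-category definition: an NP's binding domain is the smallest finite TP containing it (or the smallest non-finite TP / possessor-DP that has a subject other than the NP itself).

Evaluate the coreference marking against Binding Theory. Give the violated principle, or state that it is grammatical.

Principle B

The two coindexed NPs are *the negotiators₁* and *them₁*.
*them₁* is a pronoun. Its binding domain is the matrix TP, whose subject is the negotiators₁.
*the negotiators₁* c-commands it within that domain and carries the same index.
The pronoun is locally bound → Principle B violation.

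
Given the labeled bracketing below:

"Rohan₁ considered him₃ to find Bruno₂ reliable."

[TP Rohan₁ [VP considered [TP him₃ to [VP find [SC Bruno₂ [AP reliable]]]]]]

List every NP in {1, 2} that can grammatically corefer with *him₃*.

*him* is a pronoun, so Principle B applies: it must be free in its binding domain.
Binding domain of *him₃*: the matrix TP, whose subject is Rohan₁.
*Rohan₁* c-commands the pronoun within its binding domain → coindexation would violate Principle B.
*Bruno₂*: the pronoun c-commands this R-expression → coindexation would violate Principle C on *Bruno₂*.

none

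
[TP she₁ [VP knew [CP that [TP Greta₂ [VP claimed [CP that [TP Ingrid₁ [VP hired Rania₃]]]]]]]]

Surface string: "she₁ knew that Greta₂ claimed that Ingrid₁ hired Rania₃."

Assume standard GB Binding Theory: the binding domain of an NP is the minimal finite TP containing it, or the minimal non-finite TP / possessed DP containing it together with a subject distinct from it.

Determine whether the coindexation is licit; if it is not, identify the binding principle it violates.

Principle C

The two coindexed NPs are *she₁* and *Ingrid₁*.
*Ingrid₁* is an R-expression. Principle C requires it to be free everywhere.
*she₁* c-commands it and carries the same index.
The R-expression is bound → Principle C violation.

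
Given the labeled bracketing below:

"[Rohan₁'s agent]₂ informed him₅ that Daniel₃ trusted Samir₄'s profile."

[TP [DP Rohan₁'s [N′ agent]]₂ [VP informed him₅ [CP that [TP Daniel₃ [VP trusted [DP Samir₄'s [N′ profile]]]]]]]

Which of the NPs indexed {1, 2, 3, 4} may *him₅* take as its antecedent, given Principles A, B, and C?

{1}

*him* is a pronoun, so Principle B applies: it must be free in its binding domain.
Binding domain of *him₅*: the matrix TP, whose subject is [Rohan₁'s agent]₂.
*Rohan₁* and the pronoun do not c-command one another → neither Principle B nor Principle C is at stake; coindexation permitted.
*[Rohan₁'s agent]₂* c-commands the pronoun within its binding domain → coindexation would violate Principle B.
*Daniel₃*: the pronoun c-commands this R-expression → coindexation would violate Principle C on *Daniel₃*.
*Samir₄*: the pronoun c-commands this R-expression → coindexation would violate Principle C on *Samir₄*.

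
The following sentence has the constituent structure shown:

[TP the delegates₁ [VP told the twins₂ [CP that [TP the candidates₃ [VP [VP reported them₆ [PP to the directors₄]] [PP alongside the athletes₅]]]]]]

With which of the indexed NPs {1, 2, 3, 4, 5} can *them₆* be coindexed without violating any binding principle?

{1, 2, 5}

*them* is a pronoun, so Principle B applies: it must be free in its binding domain.
Binding domain of *them₆*: the embedded TP, whose subject is the candidates₃.
*the delegates₁* c-commands the pronoun but from outside its binding domain, and is not c-commanded by it → coindexation permitted.
*the twins₂* c-commands the pronoun but from outside its binding domain, and is not c-commanded by it → coindexation permitted.
*the candidates₃* c-commands the pronoun within its binding domain → coindexation would violate Principle B.
*the directors₄*: the pronoun c-commands this R-expression → coindexation would violate Principle C on *the directors₄*.
*the athletes₅* and the pronoun do not c-command one another → neither Principle B nor Principle C is at stake; coindexation permitted.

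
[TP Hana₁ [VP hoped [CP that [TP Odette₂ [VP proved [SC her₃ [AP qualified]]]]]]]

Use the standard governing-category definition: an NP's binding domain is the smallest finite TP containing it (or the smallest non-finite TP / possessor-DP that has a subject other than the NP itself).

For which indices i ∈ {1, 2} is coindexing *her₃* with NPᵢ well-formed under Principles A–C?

{1}

*her* is a pronoun, so Principle B applies: it must be free in its binding domain.
Binding domain of *her₃*: the embedded TP, whose subject is Odette₂.
*Hana₁* c-commands the pronoun but from outside its binding domain, and is not c-commanded by it → coindexation permitted.
*Odette₂* c-commands the pronoun within its binding domain → coindexation would violate Principle B.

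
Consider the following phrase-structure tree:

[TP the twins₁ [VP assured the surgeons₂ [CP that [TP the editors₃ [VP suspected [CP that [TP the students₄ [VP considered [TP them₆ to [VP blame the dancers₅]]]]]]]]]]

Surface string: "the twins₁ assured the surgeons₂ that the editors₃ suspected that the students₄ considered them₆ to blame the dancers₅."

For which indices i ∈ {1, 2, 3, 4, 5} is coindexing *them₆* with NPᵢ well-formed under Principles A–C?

*them* is a pronoun, so Principle B applies: it must be free in its binding domain.
Binding domain of *them₆*: the embedded TP, whose subject is the students₄.
*the twins₁* c-commands the pronoun but from outside its binding domain, and is not c-commanded by it → coindexation permitted.
*the surgeons₂* c-commands the pronoun but from outside its binding domain, and is not c-commanded by it → coindexation permitted.
*the editors₃* c-commands the pronoun but from outside its binding domain, and is not c-commanded by it → coindexation permitted.
*the students₄* c-commands the pronoun within its binding domain → coindexation would violate Principle B.
*the dancers₅*: the pronoun c-commands this R-expression → coindexation would violate Principle C on *the dancers₅*.

{1, 2, 3}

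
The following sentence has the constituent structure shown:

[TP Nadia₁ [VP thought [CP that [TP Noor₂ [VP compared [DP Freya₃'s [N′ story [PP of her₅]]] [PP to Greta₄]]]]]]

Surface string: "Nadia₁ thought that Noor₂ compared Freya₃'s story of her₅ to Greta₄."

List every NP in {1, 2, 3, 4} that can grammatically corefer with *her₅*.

{1, 2, 4}

*her* is a pronoun, so Principle B applies: it must be free in its binding domain.
Binding domain of *her₅*: the possessed DP, whose subject is Freya₃.
*Nadia₁* c-commands the pronoun but from outside its binding domain, and is not c-commanded by it → coindexation permitted.
*Noor₂* c-commands the pronoun but from outside its binding domain, and is not c-commanded by it → coindexation permitted.
*Freya₃* c-commands the pronoun within its binding domain → coindexation would violate Principle B.
*Greta₄* and the pronoun do not c-command one another → neither Principle B nor Principle C is at stake; coindexation permitted.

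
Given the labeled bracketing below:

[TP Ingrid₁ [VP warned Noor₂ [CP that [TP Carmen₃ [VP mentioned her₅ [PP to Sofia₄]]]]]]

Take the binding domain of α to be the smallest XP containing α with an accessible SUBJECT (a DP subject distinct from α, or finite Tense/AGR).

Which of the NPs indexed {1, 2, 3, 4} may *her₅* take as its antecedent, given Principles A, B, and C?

{1, 2}

*her* is a pronoun, so Principle B applies: it must be free in its binding domain.
Binding domain of *her₅*: the embedded TP, whose subject is Carmen₃.
*Ingrid₁* c-commands the pronoun but from outside its binding domain, and is not c-commanded by it → coindexation permitted.
*Noor₂* c-commands the pronoun but from outside its binding domain, and is not c-commanded by it → coindexation permitted.
*Carmen₃* c-commands the pronoun within its binding domain → coindexation would violate Principle B.
*Sofia₄*: the pronoun c-commands this R-expression → coindexation would violate Principle C on *Sofia₄*.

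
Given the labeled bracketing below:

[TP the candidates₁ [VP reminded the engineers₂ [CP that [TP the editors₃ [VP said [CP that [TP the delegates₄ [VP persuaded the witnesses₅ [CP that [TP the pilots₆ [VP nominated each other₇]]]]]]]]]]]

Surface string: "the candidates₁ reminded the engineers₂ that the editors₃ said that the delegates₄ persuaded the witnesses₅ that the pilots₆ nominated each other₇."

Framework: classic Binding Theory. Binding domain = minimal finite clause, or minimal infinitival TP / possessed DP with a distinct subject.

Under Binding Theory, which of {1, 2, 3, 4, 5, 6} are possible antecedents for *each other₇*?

{6}

*each other* is an anaphor, so Principle A applies: it must be bound in its binding domain.
Binding domain of *each other₇*: the embedded TP, whose subject is the pilots₆.
*the candidates₁* c-commands the anaphor but is outside its binding domain → cannot satisfy Principle A.
*the engineers₂* c-commands the anaphor but is outside its binding domain → cannot satisfy Principle A.
*the editors₃* c-commands the anaphor but is outside its binding domain → cannot satisfy Principle A.
*the delegates₄* c-commands the anaphor but is outside its binding domain → cannot satisfy Principle A.
*the witnesses₅* c-commands the anaphor but is outside its binding domain → cannot satisfy Principle A.
*the pilots₆* c-commands the anaphor within its binding domain → licit binder.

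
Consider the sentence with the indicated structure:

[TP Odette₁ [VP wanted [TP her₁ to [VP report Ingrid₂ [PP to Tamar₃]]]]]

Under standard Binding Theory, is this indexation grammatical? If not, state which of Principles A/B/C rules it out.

Principle B

The two coindexed NPs are *Odette₁* and *her₁*.
*her₁* is a pronoun. Its binding domain is the matrix TP, whose subject is Odette₁.
*Odette₁* c-commands it within that domain and carries the same index.
The pronoun is locally bound → Principle B violation.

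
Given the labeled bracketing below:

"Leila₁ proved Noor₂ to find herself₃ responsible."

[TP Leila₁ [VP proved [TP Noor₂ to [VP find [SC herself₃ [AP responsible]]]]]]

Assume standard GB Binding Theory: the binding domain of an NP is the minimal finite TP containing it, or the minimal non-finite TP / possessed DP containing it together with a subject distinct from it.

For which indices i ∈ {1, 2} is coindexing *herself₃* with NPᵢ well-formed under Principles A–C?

{2}

*herself* is an anaphor, so Principle A applies: it must be bound in its binding domain.
Binding domain of *herself₃*: the embedded TP, whose subject is Noor₂.
*Leila₁* c-commands the anaphor but is outside its binding domain → cannot satisfy Principle A.
*Noor₂* c-commands the anaphor within its binding domain → licit binder.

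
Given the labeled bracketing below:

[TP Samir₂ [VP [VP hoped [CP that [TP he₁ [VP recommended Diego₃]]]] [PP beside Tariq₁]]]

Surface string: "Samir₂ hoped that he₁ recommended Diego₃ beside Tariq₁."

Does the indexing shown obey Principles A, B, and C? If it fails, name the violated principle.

The two coindexed NPs are *Tariq₁* and *he₁*.
*he₁* is a pronoun; nothing c-commands it within its binding domain (the embedded TP.), so Principle B holds trivially.
*Tariq₁* is an R-expression; *he₁* does not c-command it, and no other NP shares its index, so Principle C is satisfied.
All principles are respected.

grammatical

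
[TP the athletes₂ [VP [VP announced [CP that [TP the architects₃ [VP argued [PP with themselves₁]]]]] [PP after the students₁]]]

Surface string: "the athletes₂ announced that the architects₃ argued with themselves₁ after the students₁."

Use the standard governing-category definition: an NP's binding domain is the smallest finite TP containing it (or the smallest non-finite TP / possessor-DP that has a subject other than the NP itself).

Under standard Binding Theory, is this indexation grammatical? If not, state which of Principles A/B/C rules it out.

Principle A

The two coindexed NPs are *the students₁* and *themselves₁*.
*themselves₁* is an anaphor. Principle A requires it to be bound within its binding domain — the embedded TP, whose subject is the architects₃.
Within that domain it is c-commanded by *the architects₃*, which does not share its index.
*the students₁* does not c-command the anaphor at all.
The anaphor is unbound in its domain → Principle A violation.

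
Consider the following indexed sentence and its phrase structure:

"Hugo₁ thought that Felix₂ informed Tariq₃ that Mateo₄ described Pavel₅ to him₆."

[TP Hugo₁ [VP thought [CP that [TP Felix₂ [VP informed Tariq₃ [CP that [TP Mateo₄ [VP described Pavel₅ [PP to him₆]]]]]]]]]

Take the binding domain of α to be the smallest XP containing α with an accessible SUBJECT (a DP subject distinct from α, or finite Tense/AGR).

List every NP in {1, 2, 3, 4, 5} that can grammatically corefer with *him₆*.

{1, 2, 3}

*him* is a pronoun, so Principle B applies: it must be free in its binding domain.
Binding domain of *him₆*: the embedded TP, whose subject is Mateo₄.
*Hugo₁* c-commands the pronoun but from outside its binding domain, and is not c-commanded by it → coindexation permitted.
*Felix₂* c-commands the pronoun but from outside its binding domain, and is not c-commanded by it → coindexation permitted.
*Tariq₃* c-commands the pronoun but from outside its binding domain, and is not c-commanded by it → coindexation permitted.
*Mateo₄* c-commands the pronoun within its binding domain → coindexation would violate Principle B.
*Pavel₅* c-commands the pronoun within its binding domain → coindexation would violate Principle B.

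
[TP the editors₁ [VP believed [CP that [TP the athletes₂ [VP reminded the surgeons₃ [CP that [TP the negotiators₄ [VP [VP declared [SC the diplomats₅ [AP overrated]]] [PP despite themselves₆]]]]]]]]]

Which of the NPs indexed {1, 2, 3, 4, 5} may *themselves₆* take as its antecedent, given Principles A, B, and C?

{4}

*themselves* is an anaphor, so Principle A applies: it must be bound in its binding domain.
Binding domain of *themselves₆*: the embedded TP, whose subject is the negotiators₄.
*the editors₁* c-commands the anaphor but is outside its binding domain → cannot satisfy Principle A.
*the athletes₂* c-commands the anaphor but is outside its binding domain → cannot satisfy Principle A.
*the surgeons₃* c-commands the anaphor but is outside its binding domain → cannot satisfy Principle A.
*the negotiators₄* c-commands the anaphor within its binding domain → licit binder.
*the diplomats₅* does not c-command the anaphor → cannot bind it.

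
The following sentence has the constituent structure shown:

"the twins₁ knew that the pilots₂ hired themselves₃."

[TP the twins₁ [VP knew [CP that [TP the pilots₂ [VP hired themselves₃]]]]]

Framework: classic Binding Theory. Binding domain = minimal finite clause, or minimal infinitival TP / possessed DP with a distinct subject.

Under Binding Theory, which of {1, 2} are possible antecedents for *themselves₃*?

{2}

*themselves* is an anaphor, so Principle A applies: it must be bound in its binding domain.
Binding domain of *themselves₃*: the embedded TP, whose subject is the pilots₂.
*the twins₁* c-commands the anaphor but is outside its binding domain → cannot satisfy Principle A.
*the pilots₂* c-commands the anaphor within its binding domain → licit binder.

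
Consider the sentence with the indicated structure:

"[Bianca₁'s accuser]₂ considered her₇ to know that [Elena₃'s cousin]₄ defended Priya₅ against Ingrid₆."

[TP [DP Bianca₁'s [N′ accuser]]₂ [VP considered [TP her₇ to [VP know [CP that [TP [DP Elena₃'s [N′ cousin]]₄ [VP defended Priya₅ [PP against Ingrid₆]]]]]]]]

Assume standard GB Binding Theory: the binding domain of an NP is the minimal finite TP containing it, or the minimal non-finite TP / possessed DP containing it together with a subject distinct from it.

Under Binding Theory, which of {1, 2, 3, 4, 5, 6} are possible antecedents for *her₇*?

{1}

*her* is a pronoun, so Principle B applies: it must be free in its binding domain.
Binding domain of *her₇*: the matrix TP, whose subject is [Bianca₁'s accuser]₂.
*Bianca₁* and the pronoun do not c-command one another → neither Principle B nor Principle C is at stake; coindexation permitted.
*[Bianca₁'s accuser]₂* c-commands the pronoun within its binding domain → coindexation would violate Principle B.
*Elena₃*: the pronoun c-commands this R-expression → coindexation would violate Principle C on *Elena₃*.
*[Elena₃'s cousin]₄*: the pronoun c-commands this R-expression → coindexation would violate Principle C on *[Elena₃'s cousin]₄*.
*Priya₅*: the pronoun c-commands this R-expression → coindexation would violate Principle C on *Priya₅*.
*Ingrid₆*: the pronoun c-commands this R-expression → coindexation would violate Principle C on *Ingrid₆*.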